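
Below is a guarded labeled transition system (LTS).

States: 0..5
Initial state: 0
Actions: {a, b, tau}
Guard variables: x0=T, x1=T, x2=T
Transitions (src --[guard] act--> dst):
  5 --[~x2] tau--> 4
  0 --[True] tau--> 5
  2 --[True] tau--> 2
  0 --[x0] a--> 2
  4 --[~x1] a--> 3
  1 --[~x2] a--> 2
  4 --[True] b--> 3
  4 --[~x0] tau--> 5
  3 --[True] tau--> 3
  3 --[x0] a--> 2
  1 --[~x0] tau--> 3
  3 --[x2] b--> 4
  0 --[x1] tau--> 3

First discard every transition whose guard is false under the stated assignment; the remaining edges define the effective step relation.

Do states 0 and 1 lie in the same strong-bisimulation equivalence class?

Answer: NOT BISIMILAR

Analysis:
Compute ~ classes (split until stable):
  π0 = {{0,1,2,3,4,5}}
  π1 = {{0},{1,5},{2},{3},{4}}
Fixed point at round 2; 5 class(es).
[0]={0}  [1]={1,5}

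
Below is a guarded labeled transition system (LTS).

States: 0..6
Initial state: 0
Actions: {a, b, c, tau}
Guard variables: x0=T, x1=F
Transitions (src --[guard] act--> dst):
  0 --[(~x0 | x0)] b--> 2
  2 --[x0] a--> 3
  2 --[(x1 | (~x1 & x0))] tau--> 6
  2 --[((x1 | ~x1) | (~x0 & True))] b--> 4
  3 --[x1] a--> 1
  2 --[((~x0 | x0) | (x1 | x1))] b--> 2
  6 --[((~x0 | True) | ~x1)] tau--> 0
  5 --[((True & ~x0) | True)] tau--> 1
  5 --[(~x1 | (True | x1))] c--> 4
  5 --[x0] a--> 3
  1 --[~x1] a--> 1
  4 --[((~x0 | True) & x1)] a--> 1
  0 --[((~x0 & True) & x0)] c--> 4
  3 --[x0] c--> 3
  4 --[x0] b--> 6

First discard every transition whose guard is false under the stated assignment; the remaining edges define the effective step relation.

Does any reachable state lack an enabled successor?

Reachable = {0,2,3,4,6}
  0: b→2  [1 out]
  2: a→3  b→2  b→4  tau→6  [4 out]
  3: c→3  [1 out]
  4: b→6  [1 out]
  6: tau→0  [1 out]

Answer: DEADLOCK-FREE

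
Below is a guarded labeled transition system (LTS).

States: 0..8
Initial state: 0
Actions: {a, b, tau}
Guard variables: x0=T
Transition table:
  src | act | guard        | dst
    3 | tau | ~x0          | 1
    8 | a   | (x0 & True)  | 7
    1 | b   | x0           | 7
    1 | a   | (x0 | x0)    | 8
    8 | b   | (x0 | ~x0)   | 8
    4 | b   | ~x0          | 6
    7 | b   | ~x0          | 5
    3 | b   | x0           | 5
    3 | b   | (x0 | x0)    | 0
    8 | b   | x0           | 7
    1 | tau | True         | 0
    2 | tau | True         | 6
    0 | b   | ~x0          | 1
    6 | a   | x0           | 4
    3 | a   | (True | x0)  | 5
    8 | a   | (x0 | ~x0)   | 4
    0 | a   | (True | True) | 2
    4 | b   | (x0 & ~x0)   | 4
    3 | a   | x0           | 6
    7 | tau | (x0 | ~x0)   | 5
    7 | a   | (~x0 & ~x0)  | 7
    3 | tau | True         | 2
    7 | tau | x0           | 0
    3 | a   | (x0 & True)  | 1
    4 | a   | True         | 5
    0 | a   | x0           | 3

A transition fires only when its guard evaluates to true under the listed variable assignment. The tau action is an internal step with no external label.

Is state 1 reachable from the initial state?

Answer: REACHABLE

Trace:
Guard filter leaves 20 enabled edge(s).
Layer 0: {0}
Layer 1: {2,3}  total {0,2,3}
Layer 2: {1,5,6}  total {0,1,2,3,5,6}
Layer 3: {4,7,8}  total {0,1,2,3,4,5,6,7,8}
R = {0,1,2,3,4,5,6,7,8}
Path to 1: a·a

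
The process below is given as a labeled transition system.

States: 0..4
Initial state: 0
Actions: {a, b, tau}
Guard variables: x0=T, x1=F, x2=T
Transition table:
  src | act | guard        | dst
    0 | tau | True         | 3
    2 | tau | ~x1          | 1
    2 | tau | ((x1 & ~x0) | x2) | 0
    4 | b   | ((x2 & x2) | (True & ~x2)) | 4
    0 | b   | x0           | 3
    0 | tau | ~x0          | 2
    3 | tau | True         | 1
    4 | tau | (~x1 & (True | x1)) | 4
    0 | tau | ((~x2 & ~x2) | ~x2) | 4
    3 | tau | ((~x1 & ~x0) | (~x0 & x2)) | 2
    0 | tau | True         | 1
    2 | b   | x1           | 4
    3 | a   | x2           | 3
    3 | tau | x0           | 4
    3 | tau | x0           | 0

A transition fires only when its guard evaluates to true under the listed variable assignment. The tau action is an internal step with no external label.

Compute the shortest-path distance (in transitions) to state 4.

BFS to 4:
  Layer 0: {0}
  Layer 1: {1,3}
  Layer 2: {4}
depth(4)=2, e.g. b·tau

Answer: 2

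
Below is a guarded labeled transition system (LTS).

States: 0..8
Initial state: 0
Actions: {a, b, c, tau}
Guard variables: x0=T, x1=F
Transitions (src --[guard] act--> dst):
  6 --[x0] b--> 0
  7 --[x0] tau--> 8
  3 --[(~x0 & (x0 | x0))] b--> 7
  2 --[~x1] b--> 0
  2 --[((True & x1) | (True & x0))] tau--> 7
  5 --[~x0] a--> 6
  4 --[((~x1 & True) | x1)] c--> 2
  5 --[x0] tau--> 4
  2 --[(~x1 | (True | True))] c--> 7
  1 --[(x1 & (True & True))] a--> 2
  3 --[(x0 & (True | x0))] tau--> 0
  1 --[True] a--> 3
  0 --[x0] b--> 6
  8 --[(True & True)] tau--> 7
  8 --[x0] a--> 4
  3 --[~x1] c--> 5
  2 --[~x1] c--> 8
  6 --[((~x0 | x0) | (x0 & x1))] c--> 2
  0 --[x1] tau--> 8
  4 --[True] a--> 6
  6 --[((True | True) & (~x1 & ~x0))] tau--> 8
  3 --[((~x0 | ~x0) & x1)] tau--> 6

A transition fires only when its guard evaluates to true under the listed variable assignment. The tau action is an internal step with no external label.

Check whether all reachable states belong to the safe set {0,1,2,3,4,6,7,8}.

Allowed set {0,1,2,3,4,6,7,8}
R = {0,2,4,6,7,8}
  0: ok
  2: ok
  4: ok
  6: ok
  7: ok
  8: ok

Answer: INVARIANT HOLDS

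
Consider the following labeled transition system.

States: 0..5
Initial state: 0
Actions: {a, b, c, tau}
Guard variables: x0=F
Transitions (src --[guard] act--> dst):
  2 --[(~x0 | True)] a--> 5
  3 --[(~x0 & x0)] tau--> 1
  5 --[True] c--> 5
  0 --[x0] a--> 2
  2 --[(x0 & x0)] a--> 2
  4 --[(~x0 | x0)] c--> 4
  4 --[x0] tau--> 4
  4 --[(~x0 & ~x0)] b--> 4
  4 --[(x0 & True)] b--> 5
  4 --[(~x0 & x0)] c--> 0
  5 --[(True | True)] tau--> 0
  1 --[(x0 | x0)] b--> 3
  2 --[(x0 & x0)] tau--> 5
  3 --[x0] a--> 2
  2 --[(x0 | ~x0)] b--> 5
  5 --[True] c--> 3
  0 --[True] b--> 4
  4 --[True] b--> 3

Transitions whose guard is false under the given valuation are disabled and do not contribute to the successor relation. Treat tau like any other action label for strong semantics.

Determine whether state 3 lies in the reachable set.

Answer: REACHABLE

Working:
9 transition(s) survive guard evaluation.
L0 = {0}
L1 = {4}  cumulative {0,4}
L2 = {3}  cumulative {0,3,4}
Reach set: {0,3,4}
witness 3: b·b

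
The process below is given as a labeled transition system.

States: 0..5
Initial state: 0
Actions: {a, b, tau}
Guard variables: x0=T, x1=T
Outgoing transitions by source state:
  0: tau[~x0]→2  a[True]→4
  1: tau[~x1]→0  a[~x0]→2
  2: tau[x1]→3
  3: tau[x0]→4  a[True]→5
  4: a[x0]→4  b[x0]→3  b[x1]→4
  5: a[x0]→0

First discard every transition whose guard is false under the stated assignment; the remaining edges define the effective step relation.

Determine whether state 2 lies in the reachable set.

Answer: UNREACHABLE

Analysis:
Guard filter leaves 8 enabled edge(s).
L0 = {0}
L1 = {4}  now seen {0,4}
L2 = {3}  now seen {0,3,4}
L3 = {5}  now seen {0,3,4,5}
Reachable = {0,3,4,5}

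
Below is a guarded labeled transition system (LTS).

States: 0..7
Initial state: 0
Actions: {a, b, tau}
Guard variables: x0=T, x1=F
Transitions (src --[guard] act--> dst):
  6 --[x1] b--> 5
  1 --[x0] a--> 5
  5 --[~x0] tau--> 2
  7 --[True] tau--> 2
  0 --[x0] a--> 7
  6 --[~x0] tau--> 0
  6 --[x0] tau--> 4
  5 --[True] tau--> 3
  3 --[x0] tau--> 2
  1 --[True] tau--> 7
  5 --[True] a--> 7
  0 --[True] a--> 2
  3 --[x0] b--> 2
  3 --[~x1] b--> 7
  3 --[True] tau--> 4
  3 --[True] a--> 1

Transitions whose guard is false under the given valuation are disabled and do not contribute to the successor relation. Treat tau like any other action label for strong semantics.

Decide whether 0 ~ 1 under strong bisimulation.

Compute ~ classes (split until stable):
  round 0: {{0,1,2,3,4,5,6,7}}
  round 1: {{0},{1,5},{2,4},{3},{6,7}}
  round 2: {{0},{1},{2,4},{3},{5},{6,7}}
6 equivalence class(es) (converged in 3)
0∈{0}, 1∈{1}

Answer: NOT BISIMILAR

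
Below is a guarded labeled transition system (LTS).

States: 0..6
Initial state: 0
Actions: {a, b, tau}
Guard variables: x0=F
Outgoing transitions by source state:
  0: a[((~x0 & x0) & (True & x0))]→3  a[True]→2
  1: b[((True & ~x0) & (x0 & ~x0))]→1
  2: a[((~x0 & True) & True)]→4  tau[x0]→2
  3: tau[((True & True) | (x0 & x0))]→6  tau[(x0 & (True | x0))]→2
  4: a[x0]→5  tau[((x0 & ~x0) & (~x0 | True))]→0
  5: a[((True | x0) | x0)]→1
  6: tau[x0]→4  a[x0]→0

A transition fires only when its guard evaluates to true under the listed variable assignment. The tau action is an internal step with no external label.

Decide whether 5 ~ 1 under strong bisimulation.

Answer: NOT BISIMILAR

Working:
Refine partition for ~:
  P[0] = {{0,1,2,3,4,5,6}}
  P[1] = {{0,2,5},{1,4,6},{3}}
  P[2] = {{0},{1,4,6},{2,5},{3}}
stable after 3 split(s): 4 block(s)
5∈{2,5}, 1∈{1,4,6}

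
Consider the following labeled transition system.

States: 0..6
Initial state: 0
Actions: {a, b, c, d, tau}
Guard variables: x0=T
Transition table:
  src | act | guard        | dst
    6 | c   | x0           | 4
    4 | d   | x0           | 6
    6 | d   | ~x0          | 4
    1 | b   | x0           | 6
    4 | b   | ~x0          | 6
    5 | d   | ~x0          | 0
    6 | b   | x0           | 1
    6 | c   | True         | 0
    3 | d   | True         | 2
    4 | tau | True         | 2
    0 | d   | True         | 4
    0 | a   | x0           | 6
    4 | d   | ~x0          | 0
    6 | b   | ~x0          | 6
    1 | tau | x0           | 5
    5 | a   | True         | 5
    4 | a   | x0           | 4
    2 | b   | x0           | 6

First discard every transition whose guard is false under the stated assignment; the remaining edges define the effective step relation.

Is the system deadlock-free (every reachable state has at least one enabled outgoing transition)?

R = {0,1,2,4,5,6}
  0: a→6  d→4  [deg 2]
  1: b→6  tau→5  [deg 2]
  2: b→6  [deg 1]
  4: a→4  d→6  tau→2  [deg 3]
  5: a→5  [deg 1]
  6: b→1  c→0  c→4  [deg 3]

Answer: DEADLOCK-FREE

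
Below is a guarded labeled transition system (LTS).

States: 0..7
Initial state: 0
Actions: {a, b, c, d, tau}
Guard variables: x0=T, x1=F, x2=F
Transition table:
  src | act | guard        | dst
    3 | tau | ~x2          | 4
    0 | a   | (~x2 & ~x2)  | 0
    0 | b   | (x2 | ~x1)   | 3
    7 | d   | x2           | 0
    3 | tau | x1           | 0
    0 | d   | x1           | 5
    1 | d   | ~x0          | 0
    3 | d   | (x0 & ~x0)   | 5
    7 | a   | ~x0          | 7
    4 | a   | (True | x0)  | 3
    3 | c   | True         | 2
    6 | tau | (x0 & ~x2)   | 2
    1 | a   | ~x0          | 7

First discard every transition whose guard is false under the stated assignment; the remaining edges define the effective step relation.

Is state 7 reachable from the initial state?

6 transition(s) survive guard evaluation.
depth 0: {0}
depth 1: {3}  now seen {0,3}
depth 2: {2,4}  now seen {0,2,3,4}
Reach set: {0,2,3,4}

Answer: UNREACHABLE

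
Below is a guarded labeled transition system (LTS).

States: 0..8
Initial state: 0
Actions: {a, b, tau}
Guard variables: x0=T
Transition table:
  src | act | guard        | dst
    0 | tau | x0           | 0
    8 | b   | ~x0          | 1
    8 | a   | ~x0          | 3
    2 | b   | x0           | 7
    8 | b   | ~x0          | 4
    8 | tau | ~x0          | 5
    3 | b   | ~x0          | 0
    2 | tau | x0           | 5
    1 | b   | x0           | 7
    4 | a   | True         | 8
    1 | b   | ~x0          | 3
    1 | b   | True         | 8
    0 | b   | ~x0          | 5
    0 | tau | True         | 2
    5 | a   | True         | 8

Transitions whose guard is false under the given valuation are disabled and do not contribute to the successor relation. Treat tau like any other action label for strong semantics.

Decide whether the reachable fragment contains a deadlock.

R = {0,2,5,7,8}
  0: tau→0  tau→2  [deg 2]
  2: b→7  tau→5  [deg 2]
  5: a→8  [deg 1]
  7: ∅  [deadlock]
  8: ∅  [deadlock]
witness 7: tau·b

Answer: DEADLOCK at state 7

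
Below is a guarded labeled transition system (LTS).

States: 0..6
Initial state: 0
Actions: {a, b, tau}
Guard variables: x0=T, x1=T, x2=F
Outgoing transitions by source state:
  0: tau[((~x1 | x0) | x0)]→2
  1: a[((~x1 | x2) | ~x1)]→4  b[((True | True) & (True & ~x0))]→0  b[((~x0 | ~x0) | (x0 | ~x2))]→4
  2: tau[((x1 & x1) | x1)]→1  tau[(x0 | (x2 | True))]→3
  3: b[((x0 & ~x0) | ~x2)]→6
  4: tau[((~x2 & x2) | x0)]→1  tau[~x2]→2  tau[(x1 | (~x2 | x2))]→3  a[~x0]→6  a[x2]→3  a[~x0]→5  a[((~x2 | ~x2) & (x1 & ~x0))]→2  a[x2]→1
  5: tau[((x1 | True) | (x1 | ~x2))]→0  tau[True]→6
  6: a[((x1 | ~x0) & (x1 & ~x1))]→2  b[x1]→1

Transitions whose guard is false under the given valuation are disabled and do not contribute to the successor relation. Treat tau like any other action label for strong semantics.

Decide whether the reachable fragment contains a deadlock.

R = {0,1,2,3,4,6}
  0: tau→2  [1 out]
  1: b→4  [1 out]
  2: tau→1  tau→3  [2 out]
  3: b→6  [1 out]
  4: tau→1  tau→2  tau→3  [3 out]
  6: b→1  [1 out]

Answer: DEADLOCK-FREE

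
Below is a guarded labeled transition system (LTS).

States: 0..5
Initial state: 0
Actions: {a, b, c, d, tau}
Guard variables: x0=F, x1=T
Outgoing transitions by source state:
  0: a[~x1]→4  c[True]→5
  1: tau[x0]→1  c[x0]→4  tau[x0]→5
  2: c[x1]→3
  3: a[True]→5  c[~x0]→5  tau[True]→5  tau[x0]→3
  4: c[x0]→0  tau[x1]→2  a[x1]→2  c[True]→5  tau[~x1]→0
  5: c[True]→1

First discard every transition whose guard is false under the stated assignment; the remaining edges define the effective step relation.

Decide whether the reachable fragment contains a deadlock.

Answer: DEADLOCK at state 1

Working:
R = {0,1,5}
  0: c→5  [1 exit(s)]
  1: ∅  [STUCK]
  5: c→1  [1 exit(s)]
trace reaching 1: c·c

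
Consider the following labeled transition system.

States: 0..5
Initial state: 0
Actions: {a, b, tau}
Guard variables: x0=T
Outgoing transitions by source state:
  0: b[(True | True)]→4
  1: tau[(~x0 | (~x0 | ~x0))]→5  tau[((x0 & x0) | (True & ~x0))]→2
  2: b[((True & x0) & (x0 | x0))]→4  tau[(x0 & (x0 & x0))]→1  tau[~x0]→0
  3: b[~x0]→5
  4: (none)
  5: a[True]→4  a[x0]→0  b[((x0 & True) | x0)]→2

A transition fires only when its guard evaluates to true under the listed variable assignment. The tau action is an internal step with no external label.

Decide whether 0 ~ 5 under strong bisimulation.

Compute ~ classes (split until stable):
  round 0: {{0,1,2,3,4,5}}
  round 1: {{0},{1},{2},{3,4},{5}}
stable after 2 split(s): 5 block(s)
class of 0: {0}; class of 5: {5}

Answer: NOT BISIMILAR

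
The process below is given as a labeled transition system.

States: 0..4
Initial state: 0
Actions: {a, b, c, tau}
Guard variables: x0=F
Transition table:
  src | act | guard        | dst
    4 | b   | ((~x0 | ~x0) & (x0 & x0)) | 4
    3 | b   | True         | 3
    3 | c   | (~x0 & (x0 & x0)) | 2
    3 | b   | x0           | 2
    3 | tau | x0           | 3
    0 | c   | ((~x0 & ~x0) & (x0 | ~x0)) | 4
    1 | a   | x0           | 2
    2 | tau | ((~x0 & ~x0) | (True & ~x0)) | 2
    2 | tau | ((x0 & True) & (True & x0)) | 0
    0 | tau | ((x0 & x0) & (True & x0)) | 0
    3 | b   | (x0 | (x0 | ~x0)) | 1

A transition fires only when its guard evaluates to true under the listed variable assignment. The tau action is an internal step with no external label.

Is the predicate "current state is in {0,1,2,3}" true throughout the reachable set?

Safe = {0,1,2,3}
Reach set: {0,4}
  0: ok
  4: outside
witness against invariant: c → 4

Answer: INVARIANT VIOLATED at state 4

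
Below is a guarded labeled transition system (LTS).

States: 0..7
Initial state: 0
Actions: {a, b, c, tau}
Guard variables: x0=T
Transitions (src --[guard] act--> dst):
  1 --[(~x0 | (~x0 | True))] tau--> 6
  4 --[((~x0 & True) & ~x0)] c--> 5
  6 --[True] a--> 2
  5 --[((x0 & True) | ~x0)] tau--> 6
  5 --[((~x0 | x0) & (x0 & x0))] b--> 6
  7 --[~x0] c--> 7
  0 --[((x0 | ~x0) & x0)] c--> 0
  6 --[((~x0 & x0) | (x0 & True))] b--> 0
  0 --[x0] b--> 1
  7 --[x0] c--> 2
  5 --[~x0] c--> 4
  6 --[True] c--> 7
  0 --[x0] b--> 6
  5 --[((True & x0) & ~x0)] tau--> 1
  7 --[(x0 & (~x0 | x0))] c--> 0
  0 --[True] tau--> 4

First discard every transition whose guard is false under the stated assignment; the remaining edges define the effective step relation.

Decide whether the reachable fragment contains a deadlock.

R = {0,1,2,4,6,7}
  0: b→1  b→6  c→0  tau→4  [4 exit(s)]
  1: tau→6  [1 exit(s)]
  2: ∅  [STUCK]
  4: ∅  [STUCK]
  6: a→2  b→0  c→7  [3 exit(s)]
  7: c→0  c→2  [2 exit(s)]
witness 2: b·a

Answer: DEADLOCK at state 2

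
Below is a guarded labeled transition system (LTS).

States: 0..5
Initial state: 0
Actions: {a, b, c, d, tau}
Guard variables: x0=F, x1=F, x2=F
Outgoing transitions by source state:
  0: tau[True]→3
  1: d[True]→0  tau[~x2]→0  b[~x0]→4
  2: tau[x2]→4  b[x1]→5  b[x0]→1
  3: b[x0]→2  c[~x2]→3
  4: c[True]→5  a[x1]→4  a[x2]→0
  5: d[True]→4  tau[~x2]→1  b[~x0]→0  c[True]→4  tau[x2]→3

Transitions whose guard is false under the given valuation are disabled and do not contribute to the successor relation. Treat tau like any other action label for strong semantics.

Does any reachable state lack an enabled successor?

Answer: DEADLOCK-FREE

Trace:
R = {0,3}
  0: tau→3  [1 exit(s)]
  3: c→3  [1 exit(s)]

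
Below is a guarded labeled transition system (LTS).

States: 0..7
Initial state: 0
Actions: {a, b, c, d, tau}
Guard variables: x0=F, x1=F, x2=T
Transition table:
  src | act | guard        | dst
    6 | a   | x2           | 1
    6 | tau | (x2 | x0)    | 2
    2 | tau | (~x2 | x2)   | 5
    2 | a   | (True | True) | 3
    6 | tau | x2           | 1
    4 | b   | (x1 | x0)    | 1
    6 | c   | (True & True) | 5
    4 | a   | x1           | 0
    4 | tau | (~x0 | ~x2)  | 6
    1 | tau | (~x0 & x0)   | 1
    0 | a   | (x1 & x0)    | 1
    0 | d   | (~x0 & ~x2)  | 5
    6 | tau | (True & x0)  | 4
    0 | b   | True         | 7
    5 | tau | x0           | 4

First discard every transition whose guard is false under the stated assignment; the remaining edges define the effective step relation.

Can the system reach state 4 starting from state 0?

After dropping false guards: 8 live edges.
depth 0: {0}
depth 1: {7}  now seen {0,7}
Reachable = {0,7}

Answer: UNREACHABLE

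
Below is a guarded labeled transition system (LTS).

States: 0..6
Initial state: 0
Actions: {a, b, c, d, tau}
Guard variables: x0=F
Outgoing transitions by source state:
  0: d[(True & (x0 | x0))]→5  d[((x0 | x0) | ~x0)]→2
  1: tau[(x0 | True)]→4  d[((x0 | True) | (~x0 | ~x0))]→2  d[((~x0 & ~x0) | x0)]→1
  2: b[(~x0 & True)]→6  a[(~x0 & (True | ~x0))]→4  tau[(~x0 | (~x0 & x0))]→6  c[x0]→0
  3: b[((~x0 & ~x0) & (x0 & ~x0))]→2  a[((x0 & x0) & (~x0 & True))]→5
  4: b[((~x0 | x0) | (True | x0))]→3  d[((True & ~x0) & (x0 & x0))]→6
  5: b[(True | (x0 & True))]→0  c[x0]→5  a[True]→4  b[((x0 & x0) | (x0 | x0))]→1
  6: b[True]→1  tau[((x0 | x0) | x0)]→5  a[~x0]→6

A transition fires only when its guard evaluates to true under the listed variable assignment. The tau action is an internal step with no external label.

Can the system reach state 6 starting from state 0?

Guard filter leaves 12 enabled edge(s).
depth 0: {0}
depth 1: {2}  total {0,2}
depth 2: {4,6}  total {0,2,4,6}
depth 3: {1,3}  total {0,1,2,3,4,6}
R = {0,1,2,3,4,6}
witness 6: d·b

Answer: REACHABLE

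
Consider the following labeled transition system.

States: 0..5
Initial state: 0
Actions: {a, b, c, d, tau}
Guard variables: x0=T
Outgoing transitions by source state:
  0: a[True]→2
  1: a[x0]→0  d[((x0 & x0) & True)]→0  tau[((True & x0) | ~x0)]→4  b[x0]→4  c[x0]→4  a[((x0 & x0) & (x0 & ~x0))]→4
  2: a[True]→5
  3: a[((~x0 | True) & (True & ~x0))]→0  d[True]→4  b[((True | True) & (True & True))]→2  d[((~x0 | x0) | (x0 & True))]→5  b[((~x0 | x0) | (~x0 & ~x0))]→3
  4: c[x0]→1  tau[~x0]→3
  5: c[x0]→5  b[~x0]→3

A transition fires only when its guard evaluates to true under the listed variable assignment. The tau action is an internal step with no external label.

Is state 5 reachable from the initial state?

After dropping false guards: 13 live edges.
L0 = {0}
L1 = {2}  cumulative {0,2}
L2 = {5}  cumulative {0,2,5}
R = {0,2,5}
Path to 5: a·a

Answer: REACHABLE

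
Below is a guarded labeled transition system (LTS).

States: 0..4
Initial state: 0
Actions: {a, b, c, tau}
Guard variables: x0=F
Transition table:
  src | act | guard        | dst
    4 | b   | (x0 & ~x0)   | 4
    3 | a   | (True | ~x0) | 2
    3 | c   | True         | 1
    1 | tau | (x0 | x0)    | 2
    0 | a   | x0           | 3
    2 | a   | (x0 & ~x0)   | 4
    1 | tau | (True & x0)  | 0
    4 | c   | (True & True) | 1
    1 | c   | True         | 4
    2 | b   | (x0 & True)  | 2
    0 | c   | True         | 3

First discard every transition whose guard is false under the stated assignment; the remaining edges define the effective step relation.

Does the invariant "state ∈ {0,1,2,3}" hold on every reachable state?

Allowed set {0,1,2,3}
R = {0,1,2,3,4}
  0: ✓
  1: ✓
  2: ✓
  3: ✓
  4: VIOLATES
counterexample path to 4: c·c·c

Answer: INVARIANT VIOLATED at state 4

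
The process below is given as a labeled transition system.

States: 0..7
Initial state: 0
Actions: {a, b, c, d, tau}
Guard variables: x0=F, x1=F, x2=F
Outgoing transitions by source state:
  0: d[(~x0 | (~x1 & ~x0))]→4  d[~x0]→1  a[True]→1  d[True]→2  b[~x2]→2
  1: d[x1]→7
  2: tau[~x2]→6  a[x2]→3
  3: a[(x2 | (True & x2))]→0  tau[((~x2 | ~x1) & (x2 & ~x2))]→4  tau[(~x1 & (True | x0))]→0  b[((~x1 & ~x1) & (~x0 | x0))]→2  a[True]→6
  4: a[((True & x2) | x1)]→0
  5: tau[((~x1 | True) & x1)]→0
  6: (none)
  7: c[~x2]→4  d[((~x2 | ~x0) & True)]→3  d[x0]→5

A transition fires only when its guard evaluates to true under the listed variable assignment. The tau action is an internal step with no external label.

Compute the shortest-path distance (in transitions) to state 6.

BFS to 6:
  L0 = {0}
  L1 = {1,2,4}
  L2 = {6}
first hit 6 at d=2 via b·tau

Answer: 2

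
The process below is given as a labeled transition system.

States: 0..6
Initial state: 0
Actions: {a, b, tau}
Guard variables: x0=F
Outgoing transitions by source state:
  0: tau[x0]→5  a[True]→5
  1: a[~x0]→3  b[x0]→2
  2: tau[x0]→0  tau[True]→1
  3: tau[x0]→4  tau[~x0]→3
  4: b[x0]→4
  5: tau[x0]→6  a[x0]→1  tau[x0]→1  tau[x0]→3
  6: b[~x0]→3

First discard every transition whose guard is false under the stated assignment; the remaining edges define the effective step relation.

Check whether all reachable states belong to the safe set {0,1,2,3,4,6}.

Safe = {0,1,2,3,4,6}
R = {0,5}
  0: safe
  5: ✗ unsafe
counterexample path to 5: a

Answer: INVARIANT VIOLATED at state 5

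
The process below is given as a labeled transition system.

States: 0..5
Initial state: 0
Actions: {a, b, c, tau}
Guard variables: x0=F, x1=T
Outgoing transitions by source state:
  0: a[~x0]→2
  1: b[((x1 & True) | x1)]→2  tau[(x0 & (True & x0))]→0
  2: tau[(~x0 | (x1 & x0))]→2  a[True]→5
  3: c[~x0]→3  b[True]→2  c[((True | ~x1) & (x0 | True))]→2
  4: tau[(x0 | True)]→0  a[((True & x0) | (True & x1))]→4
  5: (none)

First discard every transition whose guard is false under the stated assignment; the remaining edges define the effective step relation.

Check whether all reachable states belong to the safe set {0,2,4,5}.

Answer: INVARIANT HOLDS

Analysis:
Inv-set: {0,2,4,5}
Reachable = {0,2,5}
  0: ✓
  2: ✓
  5: ✓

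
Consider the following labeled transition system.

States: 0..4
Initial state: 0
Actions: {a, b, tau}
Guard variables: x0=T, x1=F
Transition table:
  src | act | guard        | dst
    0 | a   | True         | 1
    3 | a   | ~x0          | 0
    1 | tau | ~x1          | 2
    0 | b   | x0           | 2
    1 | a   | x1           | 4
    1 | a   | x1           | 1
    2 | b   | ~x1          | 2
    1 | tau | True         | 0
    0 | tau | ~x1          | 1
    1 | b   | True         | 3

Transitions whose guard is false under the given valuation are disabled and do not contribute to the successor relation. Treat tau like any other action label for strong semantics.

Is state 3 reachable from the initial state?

After dropping false guards: 7 live edges.
L0 = {0}
L1 = {1,2}  total {0,1,2}
L2 = {3}  total {0,1,2,3}
Reachable = {0,1,2,3}
witness 3: a·b

Answer: REACHABLE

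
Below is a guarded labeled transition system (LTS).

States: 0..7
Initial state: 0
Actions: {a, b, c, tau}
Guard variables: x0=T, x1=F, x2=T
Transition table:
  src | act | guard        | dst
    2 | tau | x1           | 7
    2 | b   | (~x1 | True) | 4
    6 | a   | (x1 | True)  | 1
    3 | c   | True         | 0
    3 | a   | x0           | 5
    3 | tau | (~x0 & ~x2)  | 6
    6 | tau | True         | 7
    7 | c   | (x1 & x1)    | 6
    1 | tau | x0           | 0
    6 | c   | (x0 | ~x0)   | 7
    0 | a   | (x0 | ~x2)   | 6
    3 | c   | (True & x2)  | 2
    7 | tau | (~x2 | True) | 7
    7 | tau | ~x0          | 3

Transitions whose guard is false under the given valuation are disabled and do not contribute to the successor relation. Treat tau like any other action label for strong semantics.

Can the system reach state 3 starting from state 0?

Answer: UNREACHABLE

Analysis:
After dropping false guards: 10 live edges.
L0 = {0}
L1 = {6}  total {0,6}
L2 = {1,7}  total {0,1,6,7}
Reachable = {0,1,6,7}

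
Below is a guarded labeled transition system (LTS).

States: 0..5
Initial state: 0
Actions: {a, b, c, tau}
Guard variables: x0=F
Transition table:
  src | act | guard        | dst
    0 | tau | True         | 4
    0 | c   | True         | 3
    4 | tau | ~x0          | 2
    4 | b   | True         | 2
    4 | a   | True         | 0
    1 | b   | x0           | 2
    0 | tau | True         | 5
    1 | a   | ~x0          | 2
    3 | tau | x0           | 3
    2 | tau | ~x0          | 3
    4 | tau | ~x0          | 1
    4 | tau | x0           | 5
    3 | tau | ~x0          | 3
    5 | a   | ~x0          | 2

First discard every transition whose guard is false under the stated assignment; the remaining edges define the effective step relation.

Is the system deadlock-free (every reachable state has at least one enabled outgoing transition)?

Reach set: {0,1,2,3,4,5}
  0: c→3  tau→4  tau→5  [3 exit(s)]
  1: a→2  [1 exit(s)]
  2: tau→3  [1 exit(s)]
  3: tau→3  [1 exit(s)]
  4: a→0  b→2  tau→1  tau→2  [4 exit(s)]
  5: a→2  [1 exit(s)]

Answer: DEADLOCK-FREE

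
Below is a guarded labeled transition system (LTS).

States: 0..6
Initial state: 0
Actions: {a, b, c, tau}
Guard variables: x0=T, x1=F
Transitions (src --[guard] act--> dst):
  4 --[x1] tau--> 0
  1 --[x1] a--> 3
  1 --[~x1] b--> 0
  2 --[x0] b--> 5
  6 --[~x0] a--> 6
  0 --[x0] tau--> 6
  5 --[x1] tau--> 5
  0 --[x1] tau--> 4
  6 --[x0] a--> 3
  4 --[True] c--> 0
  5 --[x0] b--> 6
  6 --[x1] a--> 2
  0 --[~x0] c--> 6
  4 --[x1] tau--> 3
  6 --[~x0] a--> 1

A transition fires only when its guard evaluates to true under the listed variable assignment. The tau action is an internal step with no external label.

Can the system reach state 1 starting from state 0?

Answer: UNREACHABLE

Trace:
After dropping false guards: 6 live edges.
L0 = {0}
L1 = {6}  cumulative {0,6}
L2 = {3}  cumulative {0,3,6}
Reachable = {0,3,6}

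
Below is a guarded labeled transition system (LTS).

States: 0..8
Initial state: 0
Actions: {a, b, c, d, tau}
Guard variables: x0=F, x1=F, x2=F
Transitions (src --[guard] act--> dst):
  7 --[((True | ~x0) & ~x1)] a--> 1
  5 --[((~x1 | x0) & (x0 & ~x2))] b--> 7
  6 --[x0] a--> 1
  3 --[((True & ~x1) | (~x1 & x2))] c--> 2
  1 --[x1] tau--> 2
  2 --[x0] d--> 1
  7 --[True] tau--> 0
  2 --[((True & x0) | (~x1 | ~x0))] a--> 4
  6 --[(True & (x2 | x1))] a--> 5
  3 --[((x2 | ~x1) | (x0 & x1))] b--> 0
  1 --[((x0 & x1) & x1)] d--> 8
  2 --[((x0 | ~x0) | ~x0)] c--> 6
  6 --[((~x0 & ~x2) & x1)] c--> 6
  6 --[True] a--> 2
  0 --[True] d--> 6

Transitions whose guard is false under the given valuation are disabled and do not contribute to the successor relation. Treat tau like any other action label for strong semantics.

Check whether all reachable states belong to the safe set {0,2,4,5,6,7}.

Answer: INVARIANT HOLDS

Trace:
Safe = {0,2,4,5,6,7}
R = {0,2,4,6}
  0: ok
  2: ok
  4: ok
  6: ok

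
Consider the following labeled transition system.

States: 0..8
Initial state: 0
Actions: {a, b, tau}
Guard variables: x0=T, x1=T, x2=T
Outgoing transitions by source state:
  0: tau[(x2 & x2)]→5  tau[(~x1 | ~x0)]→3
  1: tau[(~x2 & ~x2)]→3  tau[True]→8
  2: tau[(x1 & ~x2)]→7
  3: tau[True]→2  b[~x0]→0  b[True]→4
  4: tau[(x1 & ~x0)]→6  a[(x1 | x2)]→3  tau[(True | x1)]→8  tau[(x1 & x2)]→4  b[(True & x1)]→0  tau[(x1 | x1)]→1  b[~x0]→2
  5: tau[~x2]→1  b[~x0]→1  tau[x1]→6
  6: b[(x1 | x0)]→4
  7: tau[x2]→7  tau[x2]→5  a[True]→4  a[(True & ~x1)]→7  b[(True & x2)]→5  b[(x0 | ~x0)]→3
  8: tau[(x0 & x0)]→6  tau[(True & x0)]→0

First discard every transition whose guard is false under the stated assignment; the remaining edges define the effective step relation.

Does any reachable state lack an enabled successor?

Reach set: {0,1,2,3,4,5,6,8}
  0: tau→5  [1 out]
  1: tau→8  [1 out]
  2: ∅  [deadlock]
  3: b→4  tau→2  [2 out]
  4: a→3  b→0  tau→1  tau→4  tau→8  [5 out]
  5: tau→6  [1 out]
  6: b→4  [1 out]
  8: tau→0  tau→6  [2 out]
witness 2: tau·tau·b·a·tau

Answer: DEADLOCK at state 2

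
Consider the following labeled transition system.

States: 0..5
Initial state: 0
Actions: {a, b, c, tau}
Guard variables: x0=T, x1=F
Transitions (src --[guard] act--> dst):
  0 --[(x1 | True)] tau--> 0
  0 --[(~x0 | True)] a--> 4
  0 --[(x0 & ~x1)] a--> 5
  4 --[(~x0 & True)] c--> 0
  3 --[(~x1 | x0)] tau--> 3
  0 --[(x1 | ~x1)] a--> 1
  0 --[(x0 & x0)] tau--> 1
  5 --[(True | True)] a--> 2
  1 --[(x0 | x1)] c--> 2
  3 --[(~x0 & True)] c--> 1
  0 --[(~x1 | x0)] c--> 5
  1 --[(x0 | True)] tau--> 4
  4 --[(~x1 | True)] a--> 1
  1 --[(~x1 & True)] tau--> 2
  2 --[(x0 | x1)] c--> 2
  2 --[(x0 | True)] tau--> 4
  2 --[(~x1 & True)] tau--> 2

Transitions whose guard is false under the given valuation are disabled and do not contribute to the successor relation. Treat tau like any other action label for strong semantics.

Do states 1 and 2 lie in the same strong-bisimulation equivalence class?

Refine partition for ~:
  π0 = {{0,1,2,3,4,5}}
  π1 = {{0},{1,2},{3},{4,5}}
Fixed point at round 2; 4 class(es).
[1]={1,2}  [2]={1,2}

Answer: BISIMILAR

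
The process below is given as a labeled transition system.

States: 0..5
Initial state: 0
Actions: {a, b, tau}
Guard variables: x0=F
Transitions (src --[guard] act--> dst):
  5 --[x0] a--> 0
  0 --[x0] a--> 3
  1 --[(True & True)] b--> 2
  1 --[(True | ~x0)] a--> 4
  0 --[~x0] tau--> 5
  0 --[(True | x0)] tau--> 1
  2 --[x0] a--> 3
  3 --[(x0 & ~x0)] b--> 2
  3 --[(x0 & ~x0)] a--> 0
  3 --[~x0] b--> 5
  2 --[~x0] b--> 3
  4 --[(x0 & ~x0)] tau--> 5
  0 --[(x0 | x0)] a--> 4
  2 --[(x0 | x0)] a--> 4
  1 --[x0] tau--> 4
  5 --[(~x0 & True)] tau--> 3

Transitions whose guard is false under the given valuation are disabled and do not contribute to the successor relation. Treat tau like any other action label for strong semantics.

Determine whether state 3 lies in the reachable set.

Answer: REACHABLE

Trace:
After dropping false guards: 7 live edges.
Layer 0: {0}
Layer 1: {1,5}  total {0,1,5}
Layer 2: {2,3,4}  total {0,1,2,3,4,5}
R = {0,1,2,3,4,5}
witness 3: tau·tau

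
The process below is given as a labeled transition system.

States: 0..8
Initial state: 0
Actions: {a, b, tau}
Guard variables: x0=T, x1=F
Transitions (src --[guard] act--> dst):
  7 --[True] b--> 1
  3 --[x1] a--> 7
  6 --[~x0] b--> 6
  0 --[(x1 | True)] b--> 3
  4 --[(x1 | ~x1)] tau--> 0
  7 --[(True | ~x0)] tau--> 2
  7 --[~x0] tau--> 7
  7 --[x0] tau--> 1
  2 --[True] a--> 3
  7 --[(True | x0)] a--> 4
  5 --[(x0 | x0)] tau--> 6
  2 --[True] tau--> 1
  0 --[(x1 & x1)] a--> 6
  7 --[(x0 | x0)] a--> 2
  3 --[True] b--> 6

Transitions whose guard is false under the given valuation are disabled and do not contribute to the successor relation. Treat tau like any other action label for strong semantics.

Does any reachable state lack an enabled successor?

Answer: DEADLOCK at state 6

Analysis:
Reachable = {0,3,6}
  0: b→3  [1 out]
  3: b→6  [1 out]
  6: ∅  [no exit]
witness 6: b·b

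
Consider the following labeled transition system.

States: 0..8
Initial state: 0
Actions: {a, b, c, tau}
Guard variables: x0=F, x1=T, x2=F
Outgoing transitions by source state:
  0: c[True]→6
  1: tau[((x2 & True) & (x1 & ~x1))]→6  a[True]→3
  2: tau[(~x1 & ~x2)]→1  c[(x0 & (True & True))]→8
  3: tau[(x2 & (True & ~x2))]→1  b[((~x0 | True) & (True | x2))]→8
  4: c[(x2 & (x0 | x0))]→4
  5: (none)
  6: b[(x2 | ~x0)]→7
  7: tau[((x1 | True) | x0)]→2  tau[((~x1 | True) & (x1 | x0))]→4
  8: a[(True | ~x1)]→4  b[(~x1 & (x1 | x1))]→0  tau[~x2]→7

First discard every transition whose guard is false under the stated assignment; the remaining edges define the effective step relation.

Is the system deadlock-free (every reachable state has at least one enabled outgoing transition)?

R = {0,2,4,6,7}
  0: c→6  [1 exit(s)]
  2: ∅  [deadlock]
  4: ∅  [deadlock]
  6: b→7  [1 exit(s)]
  7: tau→2  tau→4  [2 exit(s)]
witness 2: c·b·tau

Answer: DEADLOCK at state 2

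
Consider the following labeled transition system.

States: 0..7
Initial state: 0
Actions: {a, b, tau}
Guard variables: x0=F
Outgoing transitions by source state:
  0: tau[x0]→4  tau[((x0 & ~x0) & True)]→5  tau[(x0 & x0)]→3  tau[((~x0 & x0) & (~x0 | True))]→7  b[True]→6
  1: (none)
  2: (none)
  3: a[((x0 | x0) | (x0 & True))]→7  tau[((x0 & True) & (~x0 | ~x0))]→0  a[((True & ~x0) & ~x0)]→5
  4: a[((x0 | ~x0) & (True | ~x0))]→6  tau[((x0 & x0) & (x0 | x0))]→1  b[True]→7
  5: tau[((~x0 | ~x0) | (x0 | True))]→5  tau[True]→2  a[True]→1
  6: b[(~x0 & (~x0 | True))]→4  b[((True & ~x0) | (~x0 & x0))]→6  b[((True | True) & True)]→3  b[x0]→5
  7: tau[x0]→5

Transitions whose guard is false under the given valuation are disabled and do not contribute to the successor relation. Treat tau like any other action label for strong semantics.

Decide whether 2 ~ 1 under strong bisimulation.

Bisimulation quotient by refinement:
  round 0: {{0,1,2,3,4,5,6,7}}
  round 1: {{0,6},{1,2,7},{3},{4},{5}}
  round 2: {{0},{1,2,7},{3},{4},{5},{6}}
Fixed point at round 3; 6 class(es).
2∈{1,2,7}, 1∈{1,2,7}

Answer: BISIMILAR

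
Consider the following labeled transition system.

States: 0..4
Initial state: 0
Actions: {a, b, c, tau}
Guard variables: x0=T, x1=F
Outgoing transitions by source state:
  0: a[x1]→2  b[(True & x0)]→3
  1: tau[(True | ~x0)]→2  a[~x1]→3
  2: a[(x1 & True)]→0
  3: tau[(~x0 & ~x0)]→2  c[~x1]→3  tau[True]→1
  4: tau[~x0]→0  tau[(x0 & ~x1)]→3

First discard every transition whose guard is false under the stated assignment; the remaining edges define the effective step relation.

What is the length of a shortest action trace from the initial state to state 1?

Answer: 2

Trace:
Breadth-first toward 1:
  L0 = {0}
  L1 = {3}
  L2 = {1}
depth(1)=2, e.g. b·tau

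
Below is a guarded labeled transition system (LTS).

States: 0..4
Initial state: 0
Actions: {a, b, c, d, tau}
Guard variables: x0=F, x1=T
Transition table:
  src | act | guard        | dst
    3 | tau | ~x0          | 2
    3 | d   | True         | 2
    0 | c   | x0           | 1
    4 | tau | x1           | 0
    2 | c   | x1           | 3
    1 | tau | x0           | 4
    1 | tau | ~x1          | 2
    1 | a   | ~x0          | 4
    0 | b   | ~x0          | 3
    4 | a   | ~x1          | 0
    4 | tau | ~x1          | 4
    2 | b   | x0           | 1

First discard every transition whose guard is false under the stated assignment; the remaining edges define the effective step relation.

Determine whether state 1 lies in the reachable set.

Answer: UNREACHABLE

Analysis:
6 transition(s) survive guard evaluation.
Layer 0: {0}
Layer 1: {3}  total {0,3}
Layer 2: {2}  total {0,2,3}
R = {0,2,3}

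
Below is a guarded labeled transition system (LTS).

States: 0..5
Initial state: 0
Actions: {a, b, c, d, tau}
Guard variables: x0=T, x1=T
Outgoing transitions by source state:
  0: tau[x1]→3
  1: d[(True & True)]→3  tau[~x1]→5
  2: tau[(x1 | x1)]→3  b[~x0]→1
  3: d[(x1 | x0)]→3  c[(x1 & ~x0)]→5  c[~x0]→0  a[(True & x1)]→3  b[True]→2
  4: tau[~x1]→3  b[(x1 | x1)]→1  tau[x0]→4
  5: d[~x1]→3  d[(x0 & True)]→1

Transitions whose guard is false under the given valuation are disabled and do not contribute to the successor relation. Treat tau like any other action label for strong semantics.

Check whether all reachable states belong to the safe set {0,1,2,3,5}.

Allowed set {0,1,2,3,5}
Reach set: {0,2,3}
  0: ✓
  2: ✓
  3: ✓

Answer: INVARIANT HOLDS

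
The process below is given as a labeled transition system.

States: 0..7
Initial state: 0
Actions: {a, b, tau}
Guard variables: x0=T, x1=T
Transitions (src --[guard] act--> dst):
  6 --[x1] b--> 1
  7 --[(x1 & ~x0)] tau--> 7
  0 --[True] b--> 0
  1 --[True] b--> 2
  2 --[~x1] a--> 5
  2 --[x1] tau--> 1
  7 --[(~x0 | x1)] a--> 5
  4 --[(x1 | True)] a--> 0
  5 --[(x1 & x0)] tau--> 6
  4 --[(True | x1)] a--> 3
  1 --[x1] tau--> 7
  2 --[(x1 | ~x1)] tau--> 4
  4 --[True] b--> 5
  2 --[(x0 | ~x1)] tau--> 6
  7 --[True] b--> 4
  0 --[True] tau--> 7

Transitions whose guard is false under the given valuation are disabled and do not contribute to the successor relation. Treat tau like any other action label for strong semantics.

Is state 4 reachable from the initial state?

Guard filter leaves 14 enabled edge(s).
Layer 0: {0}
Layer 1: {7}  now seen {0,7}
Layer 2: {4,5}  now seen {0,4,5,7}
Layer 3: {3,6}  now seen {0,3,4,5,6,7}
Layer 4: {1}  now seen {0,1,3,4,5,6,7}
Layer 5: {2}  now seen {0,1,2,3,4,5,6,7}
Reachable = {0,1,2,3,4,5,6,7}
Path to 4: tau·b

Answer: REACHABLE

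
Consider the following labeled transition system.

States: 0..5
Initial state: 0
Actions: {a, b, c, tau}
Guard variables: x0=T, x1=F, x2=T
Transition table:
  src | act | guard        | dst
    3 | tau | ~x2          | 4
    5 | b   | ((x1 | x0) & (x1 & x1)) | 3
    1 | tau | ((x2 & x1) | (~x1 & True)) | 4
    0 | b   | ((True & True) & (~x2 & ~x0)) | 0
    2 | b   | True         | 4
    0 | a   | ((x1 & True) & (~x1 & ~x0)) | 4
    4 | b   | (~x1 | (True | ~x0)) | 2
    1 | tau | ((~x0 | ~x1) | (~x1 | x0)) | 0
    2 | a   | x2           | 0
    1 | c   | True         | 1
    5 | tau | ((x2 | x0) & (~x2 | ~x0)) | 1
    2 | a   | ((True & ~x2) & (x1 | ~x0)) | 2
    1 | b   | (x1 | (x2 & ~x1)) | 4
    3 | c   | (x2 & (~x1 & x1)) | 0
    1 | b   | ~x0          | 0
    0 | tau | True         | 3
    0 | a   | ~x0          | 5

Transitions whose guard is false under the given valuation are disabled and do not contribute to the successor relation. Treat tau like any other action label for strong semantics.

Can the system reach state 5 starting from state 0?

8 transition(s) survive guard evaluation.
Layer 0: {0}
Layer 1: {3}  cumulative {0,3}
Reach set: {0,3}

Answer: UNREACHABLE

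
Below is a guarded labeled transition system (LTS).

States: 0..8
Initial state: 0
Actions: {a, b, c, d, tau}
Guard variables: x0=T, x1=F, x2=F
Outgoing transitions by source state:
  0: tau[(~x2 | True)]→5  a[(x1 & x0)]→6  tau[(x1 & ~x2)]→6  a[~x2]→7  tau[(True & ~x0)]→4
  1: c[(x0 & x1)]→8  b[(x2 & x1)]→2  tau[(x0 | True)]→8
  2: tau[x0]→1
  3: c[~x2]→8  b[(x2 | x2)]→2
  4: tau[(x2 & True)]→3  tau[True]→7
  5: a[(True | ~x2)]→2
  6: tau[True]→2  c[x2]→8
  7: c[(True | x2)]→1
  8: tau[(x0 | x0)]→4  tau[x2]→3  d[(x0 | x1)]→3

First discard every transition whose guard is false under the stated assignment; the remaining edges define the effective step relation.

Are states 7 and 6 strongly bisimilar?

Answer: NOT BISIMILAR

Analysis:
Refine partition for ~:
  round 0: {{0,1,2,3,4,5,6,7,8}}
  round 1: {{0},{1,2,4,6},{3,7},{5},{8}}
  round 2: {{0},{1},{2,6},{3},{4},{5},{7},{8}}
  round 3: {{0},{1},{2},{3},{4},{5},{6},{7},{8}}
Fixed point at round 4; 9 class(es).
class of 7: {7}; class of 6: {6}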